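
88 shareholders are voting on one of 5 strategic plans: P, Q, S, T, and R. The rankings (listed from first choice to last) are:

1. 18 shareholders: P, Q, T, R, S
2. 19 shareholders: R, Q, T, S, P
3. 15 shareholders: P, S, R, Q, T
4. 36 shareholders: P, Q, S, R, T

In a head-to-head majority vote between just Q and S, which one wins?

Voters preferring Q to S: 73; preferring S to Q: 15.
Q wins the head-to-head.

Q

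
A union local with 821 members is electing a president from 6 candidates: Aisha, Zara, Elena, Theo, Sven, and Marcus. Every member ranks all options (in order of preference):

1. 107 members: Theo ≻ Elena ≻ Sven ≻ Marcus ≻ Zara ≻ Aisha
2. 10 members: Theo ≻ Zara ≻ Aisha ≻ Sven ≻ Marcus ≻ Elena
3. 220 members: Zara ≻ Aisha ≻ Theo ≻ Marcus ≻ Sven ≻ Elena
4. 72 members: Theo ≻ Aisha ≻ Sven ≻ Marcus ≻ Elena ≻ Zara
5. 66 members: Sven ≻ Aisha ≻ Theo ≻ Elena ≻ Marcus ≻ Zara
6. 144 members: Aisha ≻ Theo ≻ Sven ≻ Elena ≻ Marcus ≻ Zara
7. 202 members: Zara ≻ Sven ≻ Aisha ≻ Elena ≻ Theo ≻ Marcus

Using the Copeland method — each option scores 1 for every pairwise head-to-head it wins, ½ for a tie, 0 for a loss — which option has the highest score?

Zara

Aisha: beats Elena, Theo, Sven, and Marcus; loses to Zara → score 4.
Zara: beats Aisha, Elena, Theo, Sven, and Marcus → score 5.
Elena: beats Marcus; loses to Aisha, Zara, Theo, and Sven → score 1.
Theo: beats Elena, Sven, and Marcus; loses to Aisha and Zara → score 3.
Sven: beats Elena and Marcus; loses to Aisha, Zara, and Theo → score 2.
Marcus: loses to Aisha, Zara, Elena, Theo, and Sven → score 0.
Zara has the best pairwise record.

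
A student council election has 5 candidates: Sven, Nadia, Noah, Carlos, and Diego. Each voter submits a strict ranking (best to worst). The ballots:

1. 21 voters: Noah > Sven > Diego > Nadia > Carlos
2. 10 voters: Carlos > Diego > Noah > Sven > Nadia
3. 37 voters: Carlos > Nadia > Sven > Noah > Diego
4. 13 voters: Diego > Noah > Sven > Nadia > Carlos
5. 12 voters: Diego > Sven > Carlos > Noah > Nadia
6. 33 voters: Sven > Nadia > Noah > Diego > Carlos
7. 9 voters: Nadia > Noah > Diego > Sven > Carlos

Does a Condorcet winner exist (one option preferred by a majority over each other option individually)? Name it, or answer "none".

Sven

Sven vs Nadia: 89–46 for Sven.
Sven vs Noah: 82–53 for Sven.
Sven vs Carlos: 88–47 for Sven.
Sven vs Diego: 91–44 for Sven.
Sven beats every other option head-to-head.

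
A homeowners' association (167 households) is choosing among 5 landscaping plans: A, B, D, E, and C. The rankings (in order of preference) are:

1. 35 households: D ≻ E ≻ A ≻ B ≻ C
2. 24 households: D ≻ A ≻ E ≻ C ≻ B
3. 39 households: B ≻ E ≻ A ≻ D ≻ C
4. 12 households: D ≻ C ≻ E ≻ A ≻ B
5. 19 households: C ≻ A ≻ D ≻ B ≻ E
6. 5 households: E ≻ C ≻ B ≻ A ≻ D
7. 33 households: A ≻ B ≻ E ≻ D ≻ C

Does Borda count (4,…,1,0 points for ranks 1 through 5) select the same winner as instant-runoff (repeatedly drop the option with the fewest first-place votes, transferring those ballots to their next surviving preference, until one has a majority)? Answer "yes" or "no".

Borda — scores: A 426, B 319, D 394, E 380, C 151. Winner: A.
Instant-runoff — R1 A 33, B 39, D 71, E 5, C 19 (E out); R2 A 33, B 39, D 71, C 24 (C out); R3 A 52, B 44, D 71 (B out); R4 A 96, D 71 (A winner). Winner: A.
The two methods agree.

yes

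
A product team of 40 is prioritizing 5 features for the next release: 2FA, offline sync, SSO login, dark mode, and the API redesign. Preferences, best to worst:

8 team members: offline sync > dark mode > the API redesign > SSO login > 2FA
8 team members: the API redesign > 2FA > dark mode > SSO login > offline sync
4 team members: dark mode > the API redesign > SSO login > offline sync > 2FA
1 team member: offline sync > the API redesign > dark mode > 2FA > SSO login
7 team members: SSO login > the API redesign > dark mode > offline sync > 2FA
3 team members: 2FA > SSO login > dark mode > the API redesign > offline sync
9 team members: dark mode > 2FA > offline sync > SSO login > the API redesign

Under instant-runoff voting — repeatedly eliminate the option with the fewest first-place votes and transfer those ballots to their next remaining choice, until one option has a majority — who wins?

Round 1: 2FA 3, offline sync 9, SSO login 7, dark mode 13, the API redesign 8. Eliminate 2FA.
Round 2: offline sync 9, SSO login 10, dark mode 13, the API redesign 8. Eliminate the API redesign.
Round 3: offline sync 9, SSO login 10, dark mode 21. Dark mode has a majority.

dark mode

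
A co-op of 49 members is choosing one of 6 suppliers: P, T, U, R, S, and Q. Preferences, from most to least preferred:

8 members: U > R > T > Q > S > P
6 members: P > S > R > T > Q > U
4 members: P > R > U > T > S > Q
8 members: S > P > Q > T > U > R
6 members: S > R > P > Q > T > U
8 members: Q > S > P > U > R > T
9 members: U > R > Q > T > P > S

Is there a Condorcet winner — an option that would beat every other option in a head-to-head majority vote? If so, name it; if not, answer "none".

none

Checking pairwise contests:
S beats P 30–19.
P beats T 32–17.
P beats U 32–17.
P beats R 26–23.
Q beats S 25–24.
R beats Q 33–16.
Every option loses at least one head-to-head, so there is no Condorcet winner.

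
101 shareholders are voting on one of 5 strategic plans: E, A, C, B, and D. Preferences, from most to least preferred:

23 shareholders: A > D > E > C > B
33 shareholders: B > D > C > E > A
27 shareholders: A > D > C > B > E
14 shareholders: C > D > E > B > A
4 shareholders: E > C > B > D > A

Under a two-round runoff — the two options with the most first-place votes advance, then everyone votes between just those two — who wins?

B

Round 1 first-place votes: E 4, A 50, C 14, B 33, D 0.
A and B advance.
Runoff: A is preferred to B by 50 voters; B by 51.
B wins the runoff.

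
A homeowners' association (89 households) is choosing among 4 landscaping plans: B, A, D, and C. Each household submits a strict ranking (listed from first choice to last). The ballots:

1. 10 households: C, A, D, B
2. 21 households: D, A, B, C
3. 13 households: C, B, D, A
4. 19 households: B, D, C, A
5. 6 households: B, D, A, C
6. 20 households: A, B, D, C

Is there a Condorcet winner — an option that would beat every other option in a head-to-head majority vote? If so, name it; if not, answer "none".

Checking pairwise contests:
A beats B 51–38.
D beats A 59–30.
B beats D 58–31.
B beats C 66–23.
Every option loses at least one head-to-head, so there is no Condorcet winner.

none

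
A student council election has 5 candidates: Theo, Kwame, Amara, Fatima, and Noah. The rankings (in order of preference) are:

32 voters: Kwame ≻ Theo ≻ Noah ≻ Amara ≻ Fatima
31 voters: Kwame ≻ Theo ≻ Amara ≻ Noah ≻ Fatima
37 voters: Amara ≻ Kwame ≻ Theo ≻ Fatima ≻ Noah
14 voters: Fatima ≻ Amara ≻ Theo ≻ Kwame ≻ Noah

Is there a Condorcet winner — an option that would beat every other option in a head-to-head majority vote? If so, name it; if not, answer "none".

Kwame vs Theo: 100–14 for Kwame.
Kwame vs Amara: 63–51 for Kwame.
Kwame vs Fatima: 100–14 for Kwame.
Kwame vs Noah: 114–0 for Kwame.
Kwame beats every other option head-to-head.

Kwame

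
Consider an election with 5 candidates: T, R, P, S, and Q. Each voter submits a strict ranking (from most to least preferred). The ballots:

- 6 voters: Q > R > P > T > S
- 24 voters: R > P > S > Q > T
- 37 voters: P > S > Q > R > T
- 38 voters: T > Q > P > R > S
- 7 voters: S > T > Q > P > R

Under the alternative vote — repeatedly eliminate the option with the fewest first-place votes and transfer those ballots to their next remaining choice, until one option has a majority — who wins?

P

Round 1: T 38, R 24, P 37, S 7, Q 6. Eliminate Q.
Round 2: T 38, R 30, P 37, S 7. Eliminate S.
Round 3: T 45, R 30, P 37. Eliminate R.
Round 4: T 45, P 67. P has a majority.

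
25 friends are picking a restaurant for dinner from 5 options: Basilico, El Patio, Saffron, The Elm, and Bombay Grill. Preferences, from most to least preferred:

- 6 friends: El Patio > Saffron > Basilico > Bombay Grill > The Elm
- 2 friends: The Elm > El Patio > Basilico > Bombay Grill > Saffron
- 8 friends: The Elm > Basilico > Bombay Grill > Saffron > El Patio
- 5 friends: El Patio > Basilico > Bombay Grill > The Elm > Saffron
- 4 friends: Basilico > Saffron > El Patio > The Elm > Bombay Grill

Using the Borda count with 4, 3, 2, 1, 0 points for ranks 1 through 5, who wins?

Basilico: 6·2 + 2·2 + 8·3 + 5·3 + 4·4 = 71
El Patio: 6·4 + 2·3 + 8·0 + 5·4 + 4·2 = 58
Saffron: 6·3 + 2·0 + 8·1 + 5·0 + 4·3 = 38
The Elm: 6·0 + 2·4 + 8·4 + 5·1 + 4·1 = 49
Bombay Grill: 6·1 + 2·1 + 8·2 + 5·2 + 4·0 = 34
Basilico has the highest Borda score (71).

Basilico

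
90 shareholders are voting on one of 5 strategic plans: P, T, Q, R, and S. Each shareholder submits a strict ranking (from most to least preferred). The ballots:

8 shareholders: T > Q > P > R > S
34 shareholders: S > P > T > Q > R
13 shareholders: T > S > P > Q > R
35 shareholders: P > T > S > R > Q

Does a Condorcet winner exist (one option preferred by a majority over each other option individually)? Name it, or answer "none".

Checking pairwise contests:
S beats P 47–43.
P beats T 69–21.
P beats Q 82–8.
P beats R 90–0.
T beats S 56–34.
Every option loses at least one head-to-head, so there is no Condorcet winner.

none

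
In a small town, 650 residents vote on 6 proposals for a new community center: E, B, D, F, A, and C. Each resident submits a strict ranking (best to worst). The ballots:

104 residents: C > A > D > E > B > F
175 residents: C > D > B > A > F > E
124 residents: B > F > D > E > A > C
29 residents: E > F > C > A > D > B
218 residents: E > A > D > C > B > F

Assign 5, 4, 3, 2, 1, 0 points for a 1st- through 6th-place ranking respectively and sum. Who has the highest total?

E: 104·2 + 175·0 + 124·2 + 29·5 + 218·5 = 1691
B: 104·1 + 175·3 + 124·5 + 29·0 + 218·1 = 1467
D: 104·3 + 175·4 + 124·3 + 29·1 + 218·3 = 2067
F: 104·0 + 175·1 + 124·4 + 29·4 + 218·0 = 787
A: 104·4 + 175·2 + 124·1 + 29·2 + 218·4 = 1820
C: 104·5 + 175·5 + 124·0 + 29·3 + 218·2 = 1918
D has the highest Borda score (2067).

D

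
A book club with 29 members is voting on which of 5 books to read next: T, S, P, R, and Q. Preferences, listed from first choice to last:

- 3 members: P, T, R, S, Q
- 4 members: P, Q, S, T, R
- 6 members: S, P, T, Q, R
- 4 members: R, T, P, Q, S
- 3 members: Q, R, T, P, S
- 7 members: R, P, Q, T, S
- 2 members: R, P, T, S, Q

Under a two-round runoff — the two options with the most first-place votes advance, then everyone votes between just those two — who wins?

Round 1 first-place votes: T 0, S 6, P 7, R 13, Q 3.
R and P advance.
Runoff: R is preferred to P by 16 voters; P by 13.
R wins the runoff.

R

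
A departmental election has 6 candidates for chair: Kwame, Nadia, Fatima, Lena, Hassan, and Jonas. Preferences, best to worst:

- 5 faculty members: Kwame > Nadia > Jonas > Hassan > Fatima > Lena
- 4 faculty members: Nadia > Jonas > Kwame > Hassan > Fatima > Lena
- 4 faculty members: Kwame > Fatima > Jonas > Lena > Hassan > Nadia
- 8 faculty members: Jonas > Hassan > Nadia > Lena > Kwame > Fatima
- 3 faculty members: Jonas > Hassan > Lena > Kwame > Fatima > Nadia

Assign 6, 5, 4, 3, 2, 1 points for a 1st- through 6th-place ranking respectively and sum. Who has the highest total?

Jonas

Kwame: 5·6 + 4·4 + 4·6 + 8·2 + 3·3 = 95
Nadia: 5·5 + 4·6 + 4·1 + 8·4 + 3·1 = 88
Fatima: 5·2 + 4·2 + 4·5 + 8·1 + 3·2 = 52
Lena: 5·1 + 4·1 + 4·3 + 8·3 + 3·4 = 57
Hassan: 5·3 + 4·3 + 4·2 + 8·5 + 3·5 = 90
Jonas: 5·4 + 4·5 + 4·4 + 8·6 + 3·6 = 122
Jonas has the highest Borda score (122).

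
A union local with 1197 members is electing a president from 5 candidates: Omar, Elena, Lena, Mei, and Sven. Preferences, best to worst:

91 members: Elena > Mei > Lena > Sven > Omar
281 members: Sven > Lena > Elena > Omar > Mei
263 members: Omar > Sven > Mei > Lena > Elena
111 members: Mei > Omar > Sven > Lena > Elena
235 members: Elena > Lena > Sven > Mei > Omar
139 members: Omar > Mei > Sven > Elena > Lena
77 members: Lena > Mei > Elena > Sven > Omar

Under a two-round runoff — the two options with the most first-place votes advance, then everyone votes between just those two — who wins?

Round 1 first-place votes: Omar 402, Elena 326, Lena 77, Mei 111, Sven 281.
Omar and Elena advance.
Runoff: Omar is preferred to Elena by 513 voters; Elena by 684.
Elena wins the runoff.

Elena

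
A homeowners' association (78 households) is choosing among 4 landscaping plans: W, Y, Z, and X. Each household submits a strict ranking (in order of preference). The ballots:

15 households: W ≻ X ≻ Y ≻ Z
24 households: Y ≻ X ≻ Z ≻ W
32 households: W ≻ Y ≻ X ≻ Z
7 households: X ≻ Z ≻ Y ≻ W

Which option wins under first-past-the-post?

W

First-place votes: W 47, Y 24, Z 0, X 7.
W has the most first-place votes.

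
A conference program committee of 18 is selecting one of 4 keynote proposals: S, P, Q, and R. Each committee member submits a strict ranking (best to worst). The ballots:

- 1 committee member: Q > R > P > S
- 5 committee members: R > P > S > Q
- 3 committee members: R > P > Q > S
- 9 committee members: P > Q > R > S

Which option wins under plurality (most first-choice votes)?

First-place votes: S 0, P 9, Q 1, R 8.
P has the most first-place votes.

P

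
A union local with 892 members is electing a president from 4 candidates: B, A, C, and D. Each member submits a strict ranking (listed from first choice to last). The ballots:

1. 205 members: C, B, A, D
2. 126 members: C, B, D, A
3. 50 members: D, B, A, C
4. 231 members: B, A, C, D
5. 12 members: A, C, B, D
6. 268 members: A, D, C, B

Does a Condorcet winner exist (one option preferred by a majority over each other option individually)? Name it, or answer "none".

Checking pairwise contests:
C beats B 611–281.
B beats A 612–280.
A beats C 561–331.
B beats D 574–318.
Every option loses at least one head-to-head, so there is no Condorcet winner.

none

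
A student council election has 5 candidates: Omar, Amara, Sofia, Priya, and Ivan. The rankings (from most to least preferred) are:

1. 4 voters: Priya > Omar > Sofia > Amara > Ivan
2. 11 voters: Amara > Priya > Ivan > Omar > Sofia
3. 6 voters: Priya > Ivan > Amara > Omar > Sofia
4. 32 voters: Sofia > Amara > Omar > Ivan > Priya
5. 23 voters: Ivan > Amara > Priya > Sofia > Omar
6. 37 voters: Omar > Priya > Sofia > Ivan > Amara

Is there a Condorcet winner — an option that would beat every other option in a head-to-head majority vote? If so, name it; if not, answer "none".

none

Checking pairwise contests:
Amara beats Omar 72–41.
Sofia beats Amara 73–40.
Omar beats Sofia 58–55.
Omar beats Priya 69–44.
Omar beats Ivan 73–40.
Every option loses at least one head-to-head, so there is no Condorcet winner.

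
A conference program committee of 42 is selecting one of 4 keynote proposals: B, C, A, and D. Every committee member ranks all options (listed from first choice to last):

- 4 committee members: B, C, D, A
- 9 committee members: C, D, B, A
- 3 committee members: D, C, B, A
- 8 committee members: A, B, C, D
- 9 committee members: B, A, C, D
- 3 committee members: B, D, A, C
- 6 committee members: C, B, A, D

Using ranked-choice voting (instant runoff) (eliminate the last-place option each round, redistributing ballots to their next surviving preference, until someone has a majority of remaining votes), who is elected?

B

Round 1: B 16, C 15, A 8, D 3. Eliminate D.
Round 2: B 16, C 18, A 8. Eliminate A.
Round 3: B 24, C 18. B has a majority.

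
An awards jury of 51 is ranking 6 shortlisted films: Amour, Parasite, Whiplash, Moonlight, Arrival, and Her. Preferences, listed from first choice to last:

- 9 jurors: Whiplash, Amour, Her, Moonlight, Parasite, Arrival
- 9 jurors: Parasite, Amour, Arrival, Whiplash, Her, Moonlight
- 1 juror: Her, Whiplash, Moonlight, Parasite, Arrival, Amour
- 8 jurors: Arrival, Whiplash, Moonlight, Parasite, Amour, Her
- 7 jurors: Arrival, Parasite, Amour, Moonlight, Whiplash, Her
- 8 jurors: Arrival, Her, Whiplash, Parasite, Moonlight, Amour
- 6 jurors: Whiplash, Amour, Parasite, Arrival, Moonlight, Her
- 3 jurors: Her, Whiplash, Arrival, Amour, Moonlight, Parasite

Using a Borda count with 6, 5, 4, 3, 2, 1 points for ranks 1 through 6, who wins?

Whiplash

Amour: 9·5 + 9·5 + 1·1 + 8·2 + 7·4 + 8·1 + 6·5 + 3·3 = 182
Parasite: 9·2 + 9·6 + 1·3 + 8·3 + 7·5 + 8·3 + 6·4 + 3·1 = 185
Whiplash: 9·6 + 9·3 + 1·5 + 8·5 + 7·2 + 8·4 + 6·6 + 3·5 = 223
Moonlight: 9·3 + 9·1 + 1·4 + 8·4 + 7·3 + 8·2 + 6·2 + 3·2 = 127
Arrival: 9·1 + 9·4 + 1·2 + 8·6 + 7·6 + 8·6 + 6·3 + 3·4 = 215
Her: 9·4 + 9·2 + 1·6 + 8·1 + 7·1 + 8·5 + 6·1 + 3·6 = 139
Whiplash has the highest Borda score (223).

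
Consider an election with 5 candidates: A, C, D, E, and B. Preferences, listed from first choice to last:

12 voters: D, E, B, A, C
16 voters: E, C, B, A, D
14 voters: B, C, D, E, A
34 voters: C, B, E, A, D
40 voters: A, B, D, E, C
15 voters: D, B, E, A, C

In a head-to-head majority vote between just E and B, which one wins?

Voters preferring E to B: 28; preferring B to E: 103.
B wins the head-to-head.

B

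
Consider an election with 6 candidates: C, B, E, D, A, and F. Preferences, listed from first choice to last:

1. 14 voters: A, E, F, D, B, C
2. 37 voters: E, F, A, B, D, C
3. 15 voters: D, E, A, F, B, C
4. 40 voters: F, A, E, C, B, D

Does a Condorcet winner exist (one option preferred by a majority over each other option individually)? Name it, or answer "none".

Checking pairwise contests:
B beats C 66–40.
E beats B 106–0.
A beats E 54–52.
B beats D 77–29.
F beats A 77–29.
E beats F 66–40.
Every option loses at least one head-to-head, so there is no Condorcet winner.

none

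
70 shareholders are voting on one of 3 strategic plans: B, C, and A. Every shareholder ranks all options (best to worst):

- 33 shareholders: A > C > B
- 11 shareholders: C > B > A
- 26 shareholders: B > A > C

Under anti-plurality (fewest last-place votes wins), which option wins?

Last-place votes: B 33, C 26, A 11.
A is ranked last by the fewest voters, so A wins.

A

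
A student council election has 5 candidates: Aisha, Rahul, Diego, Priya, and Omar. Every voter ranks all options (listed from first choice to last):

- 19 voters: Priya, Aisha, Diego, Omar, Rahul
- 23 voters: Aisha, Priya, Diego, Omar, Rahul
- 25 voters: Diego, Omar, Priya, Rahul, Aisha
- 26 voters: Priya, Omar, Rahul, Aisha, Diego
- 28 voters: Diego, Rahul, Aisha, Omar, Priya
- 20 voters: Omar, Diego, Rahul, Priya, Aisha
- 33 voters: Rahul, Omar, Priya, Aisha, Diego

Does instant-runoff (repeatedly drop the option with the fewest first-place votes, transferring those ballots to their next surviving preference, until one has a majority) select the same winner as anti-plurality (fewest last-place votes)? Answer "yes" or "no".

Instant-runoff — R1 Aisha 23, Rahul 33, Diego 53, Priya 45, Omar 20 (Omar out); R2 Aisha 23, Rahul 33, Diego 73, Priya 45 (Aisha out); R3 Rahul 33, Diego 73, Priya 68 (Rahul out); R4 Diego 73, Priya 101 (Priya winner). Winner: Priya.
Anti-plurality — last-place votes: Aisha 45, Rahul 42, Diego 59, Priya 28, Omar 0. Winner: Omar.
The two methods disagree.

no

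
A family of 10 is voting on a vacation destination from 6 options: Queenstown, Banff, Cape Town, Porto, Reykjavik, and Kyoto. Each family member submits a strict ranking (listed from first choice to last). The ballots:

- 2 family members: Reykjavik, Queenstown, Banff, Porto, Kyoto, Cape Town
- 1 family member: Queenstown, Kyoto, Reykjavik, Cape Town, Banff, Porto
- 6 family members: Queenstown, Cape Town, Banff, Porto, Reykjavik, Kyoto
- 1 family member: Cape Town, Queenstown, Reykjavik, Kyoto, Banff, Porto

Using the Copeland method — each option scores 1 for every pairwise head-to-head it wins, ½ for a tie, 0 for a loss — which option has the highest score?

Queenstown: beats Banff, Cape Town, Porto, Reykjavik, and Kyoto → score 5.
Banff: beats Porto, Reykjavik, and Kyoto; loses to Queenstown and Cape Town → score 3.
Cape Town: beats Banff, Porto, Reykjavik, and Kyoto; loses to Queenstown → score 4.
Porto: beats Reykjavik and Kyoto; loses to Queenstown, Banff, and Cape Town → score 2.
Reykjavik: beats Kyoto; loses to Queenstown, Banff, Cape Town, and Porto → score 1.
Kyoto: loses to Queenstown, Banff, Cape Town, Porto, and Reykjavik → score 0.
Queenstown has the best pairwise record.

Queenstown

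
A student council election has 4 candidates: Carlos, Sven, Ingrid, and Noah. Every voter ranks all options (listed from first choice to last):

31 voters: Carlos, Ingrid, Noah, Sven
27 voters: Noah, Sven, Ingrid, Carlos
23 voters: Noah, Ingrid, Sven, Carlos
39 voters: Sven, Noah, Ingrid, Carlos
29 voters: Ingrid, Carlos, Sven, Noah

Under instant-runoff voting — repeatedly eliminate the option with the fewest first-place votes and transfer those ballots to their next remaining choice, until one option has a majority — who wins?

Noah

Round 1: Carlos 31, Sven 39, Ingrid 29, Noah 50. Eliminate Ingrid.
Round 2: Carlos 60, Sven 39, Noah 50. Eliminate Sven.
Round 3: Carlos 60, Noah 89. Noah has a majority.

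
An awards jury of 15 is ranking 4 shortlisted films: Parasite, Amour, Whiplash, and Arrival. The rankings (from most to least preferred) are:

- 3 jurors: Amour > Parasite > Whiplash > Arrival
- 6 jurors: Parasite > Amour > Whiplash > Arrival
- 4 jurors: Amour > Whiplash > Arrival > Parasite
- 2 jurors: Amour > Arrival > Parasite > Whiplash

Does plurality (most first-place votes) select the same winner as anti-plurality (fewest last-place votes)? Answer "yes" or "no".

yes

Plurality — first-place votes: Parasite 6, Amour 9, Whiplash 0, Arrival 0. Winner: Amour.
Anti-plurality — last-place votes: Parasite 4, Amour 0, Whiplash 2, Arrival 9. Winner: Amour.
The two methods agree.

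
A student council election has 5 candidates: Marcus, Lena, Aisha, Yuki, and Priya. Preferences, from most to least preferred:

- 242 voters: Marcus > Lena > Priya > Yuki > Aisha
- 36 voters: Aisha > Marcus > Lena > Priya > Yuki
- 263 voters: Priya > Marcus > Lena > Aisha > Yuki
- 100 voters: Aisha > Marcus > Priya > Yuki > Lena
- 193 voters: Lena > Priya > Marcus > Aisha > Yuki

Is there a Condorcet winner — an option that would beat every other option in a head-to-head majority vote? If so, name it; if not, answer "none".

none

Checking pairwise contests:
Priya beats Marcus 456–378.
Marcus beats Lena 641–193.
Marcus beats Aisha 698–136.
Marcus beats Yuki 834–0.
Lena beats Priya 471–363.
Every option loses at least one head-to-head, so there is no Condorcet winner.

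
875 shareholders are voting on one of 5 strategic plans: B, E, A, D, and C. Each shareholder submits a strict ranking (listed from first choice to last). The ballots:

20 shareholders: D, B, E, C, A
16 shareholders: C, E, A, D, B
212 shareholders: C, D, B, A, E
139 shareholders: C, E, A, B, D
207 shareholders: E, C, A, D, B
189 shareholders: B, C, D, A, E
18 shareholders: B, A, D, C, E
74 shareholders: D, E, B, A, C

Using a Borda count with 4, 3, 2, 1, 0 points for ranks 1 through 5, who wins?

C

B: 20·3 + 16·0 + 212·2 + 139·1 + 207·0 + 189·4 + 18·4 + 74·2 = 1599
E: 20·2 + 16·3 + 212·0 + 139·3 + 207·4 + 189·0 + 18·0 + 74·3 = 1555
A: 20·0 + 16·2 + 212·1 + 139·2 + 207·2 + 189·1 + 18·3 + 74·1 = 1253
D: 20·4 + 16·1 + 212·3 + 139·0 + 207·1 + 189·2 + 18·2 + 74·4 = 1649
C: 20·1 + 16·4 + 212·4 + 139·4 + 207·3 + 189·3 + 18·1 + 74·0 = 2694
C has the highest Borda score (2694).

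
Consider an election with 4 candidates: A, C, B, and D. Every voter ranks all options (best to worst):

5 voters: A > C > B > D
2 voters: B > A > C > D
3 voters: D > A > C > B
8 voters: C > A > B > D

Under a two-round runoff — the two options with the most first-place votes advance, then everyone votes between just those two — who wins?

Round 1 first-place votes: A 5, C 8, B 2, D 3.
C and A advance.
Runoff: C is preferred to A by 8 voters; A by 10.
A wins the runoff.

A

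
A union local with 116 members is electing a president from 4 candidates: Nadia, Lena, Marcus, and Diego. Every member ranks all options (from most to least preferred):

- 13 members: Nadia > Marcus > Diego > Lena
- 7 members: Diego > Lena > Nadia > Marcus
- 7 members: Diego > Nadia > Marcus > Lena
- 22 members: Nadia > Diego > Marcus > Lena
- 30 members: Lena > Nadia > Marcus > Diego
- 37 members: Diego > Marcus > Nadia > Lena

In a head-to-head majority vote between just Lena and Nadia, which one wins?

Nadia

Voters preferring Lena to Nadia: 37; preferring Nadia to Lena: 79.
Nadia wins the head-to-head.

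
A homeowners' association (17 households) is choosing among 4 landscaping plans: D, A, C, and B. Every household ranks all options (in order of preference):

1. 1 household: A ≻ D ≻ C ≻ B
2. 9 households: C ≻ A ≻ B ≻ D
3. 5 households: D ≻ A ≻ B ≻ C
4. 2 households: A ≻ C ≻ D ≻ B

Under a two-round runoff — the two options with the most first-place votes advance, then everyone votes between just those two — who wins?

Round 1 first-place votes: D 5, A 3, C 9, B 0.
C and D advance.
Runoff: C is preferred to D by 11 voters; D by 6.
C wins the runoff.

C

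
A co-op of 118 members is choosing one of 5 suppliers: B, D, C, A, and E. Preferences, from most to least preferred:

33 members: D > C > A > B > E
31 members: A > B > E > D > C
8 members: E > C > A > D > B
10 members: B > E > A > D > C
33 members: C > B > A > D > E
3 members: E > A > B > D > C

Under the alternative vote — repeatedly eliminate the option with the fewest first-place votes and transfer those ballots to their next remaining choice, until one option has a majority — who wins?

C

Round 1: B 10, D 33, C 33, A 31, E 11. Eliminate B.
Round 2: D 33, C 33, A 31, E 21. Eliminate E.
Round 3: D 33, C 41, A 44. Eliminate D.
Round 4: C 74, A 44. C has a majority.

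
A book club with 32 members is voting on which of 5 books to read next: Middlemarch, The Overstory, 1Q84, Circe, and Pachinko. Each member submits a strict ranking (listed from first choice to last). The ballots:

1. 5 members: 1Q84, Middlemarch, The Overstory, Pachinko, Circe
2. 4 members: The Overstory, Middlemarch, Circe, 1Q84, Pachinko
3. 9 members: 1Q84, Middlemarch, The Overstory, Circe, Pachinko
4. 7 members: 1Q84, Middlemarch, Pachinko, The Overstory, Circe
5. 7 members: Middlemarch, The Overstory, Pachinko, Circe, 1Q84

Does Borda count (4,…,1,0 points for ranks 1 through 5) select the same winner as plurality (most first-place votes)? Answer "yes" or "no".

Borda — scores: Middlemarch 103, The Overstory 72, 1Q84 88, Circe 24, Pachinko 33. Winner: Middlemarch.
Plurality — first-place votes: Middlemarch 7, The Overstory 4, 1Q84 21, Circe 0, Pachinko 0. Winner: 1Q84.
The two methods disagree.

no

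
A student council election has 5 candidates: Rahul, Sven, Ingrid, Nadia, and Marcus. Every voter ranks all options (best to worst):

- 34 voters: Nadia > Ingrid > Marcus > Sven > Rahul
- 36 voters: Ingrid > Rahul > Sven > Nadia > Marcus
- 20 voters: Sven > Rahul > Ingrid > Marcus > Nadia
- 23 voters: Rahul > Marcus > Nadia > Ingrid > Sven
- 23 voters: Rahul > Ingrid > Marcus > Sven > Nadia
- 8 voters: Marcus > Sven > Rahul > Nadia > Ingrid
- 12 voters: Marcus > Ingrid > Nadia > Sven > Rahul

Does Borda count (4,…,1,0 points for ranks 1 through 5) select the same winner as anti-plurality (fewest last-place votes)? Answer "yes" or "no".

yes

Borda — scores: Rahul 368, Sven 245, Ingrid 414, Nadia 250, Marcus 283. Winner: Ingrid.
Anti-plurality — last-place votes: Rahul 46, Sven 23, Ingrid 8, Nadia 43, Marcus 36. Winner: Ingrid.
The two methods agree.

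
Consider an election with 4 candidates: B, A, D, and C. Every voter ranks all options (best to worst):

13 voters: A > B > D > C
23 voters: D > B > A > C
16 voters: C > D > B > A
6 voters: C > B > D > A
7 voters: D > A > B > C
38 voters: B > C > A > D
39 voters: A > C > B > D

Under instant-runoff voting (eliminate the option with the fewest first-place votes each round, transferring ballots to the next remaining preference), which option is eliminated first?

Round 1: B 38, A 52, D 30, C 22. Eliminate C.

C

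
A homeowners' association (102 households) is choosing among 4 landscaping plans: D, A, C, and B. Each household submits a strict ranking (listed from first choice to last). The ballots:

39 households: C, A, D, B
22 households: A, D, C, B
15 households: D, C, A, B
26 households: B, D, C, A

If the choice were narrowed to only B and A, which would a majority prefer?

A

Voters preferring B to A: 26; preferring A to B: 76.
A wins the head-to-head.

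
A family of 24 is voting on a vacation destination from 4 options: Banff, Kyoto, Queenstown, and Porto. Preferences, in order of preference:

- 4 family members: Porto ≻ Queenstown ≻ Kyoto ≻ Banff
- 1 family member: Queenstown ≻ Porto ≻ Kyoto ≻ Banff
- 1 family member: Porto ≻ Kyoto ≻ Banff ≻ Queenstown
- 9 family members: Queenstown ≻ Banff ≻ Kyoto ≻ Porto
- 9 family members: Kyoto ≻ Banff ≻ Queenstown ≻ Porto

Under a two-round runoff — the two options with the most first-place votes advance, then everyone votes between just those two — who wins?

Queenstown

Round 1 first-place votes: Banff 0, Kyoto 9, Queenstown 10, Porto 5.
Queenstown and Kyoto advance.
Runoff: Queenstown is preferred to Kyoto by 14 voters; Kyoto by 10.
Queenstown wins the runoff.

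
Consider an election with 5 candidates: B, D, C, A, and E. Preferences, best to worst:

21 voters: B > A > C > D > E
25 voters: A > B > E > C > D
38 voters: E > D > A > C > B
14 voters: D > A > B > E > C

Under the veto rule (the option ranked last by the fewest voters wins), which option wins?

A

Last-place votes: B 38, D 25, C 14, A 0, E 21.
A is ranked last by the fewest voters, so A wins.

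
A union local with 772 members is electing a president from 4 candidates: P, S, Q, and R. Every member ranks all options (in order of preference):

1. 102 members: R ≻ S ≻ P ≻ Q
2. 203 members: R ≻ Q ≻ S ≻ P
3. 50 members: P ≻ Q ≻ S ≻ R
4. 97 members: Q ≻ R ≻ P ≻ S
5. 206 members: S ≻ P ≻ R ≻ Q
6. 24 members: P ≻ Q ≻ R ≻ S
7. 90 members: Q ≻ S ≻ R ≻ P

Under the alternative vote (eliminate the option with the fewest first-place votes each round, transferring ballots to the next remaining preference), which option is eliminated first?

Round 1: P 74, S 206, Q 187, R 305. Eliminate P.

P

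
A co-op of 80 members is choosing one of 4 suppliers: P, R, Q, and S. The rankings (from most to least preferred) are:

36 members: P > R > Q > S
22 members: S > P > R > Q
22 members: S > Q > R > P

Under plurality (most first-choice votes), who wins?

First-place votes: P 36, R 0, Q 0, S 44.
S has the most first-place votes.

S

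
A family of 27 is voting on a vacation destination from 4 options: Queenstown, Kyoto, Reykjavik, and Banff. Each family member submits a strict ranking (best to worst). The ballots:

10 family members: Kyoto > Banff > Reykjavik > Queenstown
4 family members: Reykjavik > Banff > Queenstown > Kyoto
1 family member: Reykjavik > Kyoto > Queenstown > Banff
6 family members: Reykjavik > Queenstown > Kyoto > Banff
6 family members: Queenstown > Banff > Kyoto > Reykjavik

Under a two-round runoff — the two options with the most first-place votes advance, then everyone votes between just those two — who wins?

Round 1 first-place votes: Queenstown 6, Kyoto 10, Reykjavik 11, Banff 0.
Reykjavik and Kyoto advance.
Runoff: Reykjavik is preferred to Kyoto by 11 voters; Kyoto by 16.
Kyoto wins the runoff.

Kyoto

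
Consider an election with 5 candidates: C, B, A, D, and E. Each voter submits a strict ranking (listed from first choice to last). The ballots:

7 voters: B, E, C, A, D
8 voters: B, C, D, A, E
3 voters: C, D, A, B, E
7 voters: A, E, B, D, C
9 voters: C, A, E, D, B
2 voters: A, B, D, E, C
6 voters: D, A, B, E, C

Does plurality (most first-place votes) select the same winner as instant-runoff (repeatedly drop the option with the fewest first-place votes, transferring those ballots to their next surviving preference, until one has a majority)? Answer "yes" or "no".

Plurality — first-place votes: C 12, B 15, A 9, D 6, E 0. Winner: B.
Instant-runoff — R1 C 12, B 15, A 9, D 6, E 0 (E out); R2 C 12, B 15, A 9, D 6 (D out); R3 C 12, B 15, A 15 (C out); R4 B 15, A 27 (A winner). Winner: A.
The two methods disagree.

no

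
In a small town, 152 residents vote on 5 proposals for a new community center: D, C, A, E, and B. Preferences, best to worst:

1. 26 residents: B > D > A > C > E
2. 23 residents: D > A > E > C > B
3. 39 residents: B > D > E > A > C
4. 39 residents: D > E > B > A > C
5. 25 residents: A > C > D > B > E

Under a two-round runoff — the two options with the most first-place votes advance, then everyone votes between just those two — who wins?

D

Round 1 first-place votes: D 62, C 0, A 25, E 0, B 65.
B and D advance.
Runoff: B is preferred to D by 65 voters; D by 87.
D wins the runoff.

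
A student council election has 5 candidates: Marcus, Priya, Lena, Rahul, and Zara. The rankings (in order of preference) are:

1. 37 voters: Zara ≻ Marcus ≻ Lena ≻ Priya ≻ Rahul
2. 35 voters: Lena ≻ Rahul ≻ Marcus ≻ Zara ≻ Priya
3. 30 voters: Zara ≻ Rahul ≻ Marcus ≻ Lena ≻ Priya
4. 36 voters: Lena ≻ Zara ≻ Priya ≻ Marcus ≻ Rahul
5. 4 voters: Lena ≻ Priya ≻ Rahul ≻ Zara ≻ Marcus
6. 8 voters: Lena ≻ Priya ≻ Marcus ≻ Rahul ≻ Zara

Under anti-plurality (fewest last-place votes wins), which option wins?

Lena

Last-place votes: Marcus 4, Priya 65, Lena 0, Rahul 73, Zara 8.
Lena is ranked last by the fewest voters, so Lena wins.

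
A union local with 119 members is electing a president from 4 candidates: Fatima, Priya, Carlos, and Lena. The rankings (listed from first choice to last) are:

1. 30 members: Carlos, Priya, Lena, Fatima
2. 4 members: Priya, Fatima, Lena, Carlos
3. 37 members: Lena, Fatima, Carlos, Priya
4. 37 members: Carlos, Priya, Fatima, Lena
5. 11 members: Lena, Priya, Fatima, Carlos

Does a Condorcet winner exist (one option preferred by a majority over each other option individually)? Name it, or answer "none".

Carlos

Carlos vs Fatima: 67–52 for Carlos.
Carlos vs Priya: 104–15 for Carlos.
Carlos vs Lena: 67–52 for Carlos.
Carlos beats every other option head-to-head.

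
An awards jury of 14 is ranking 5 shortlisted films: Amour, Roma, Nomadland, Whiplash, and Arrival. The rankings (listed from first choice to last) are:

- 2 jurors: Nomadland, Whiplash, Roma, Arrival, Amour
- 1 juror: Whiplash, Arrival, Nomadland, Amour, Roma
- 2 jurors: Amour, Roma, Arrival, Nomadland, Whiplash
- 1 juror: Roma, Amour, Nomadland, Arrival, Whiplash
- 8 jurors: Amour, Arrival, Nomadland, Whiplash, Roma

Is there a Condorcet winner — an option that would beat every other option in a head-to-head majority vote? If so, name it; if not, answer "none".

Amour vs Roma: 11–3 for Amour.
Amour vs Nomadland: 11–3 for Amour.
Amour vs Whiplash: 11–3 for Amour.
Amour vs Arrival: 11–3 for Amour.
Amour beats every other option head-to-head.

Amour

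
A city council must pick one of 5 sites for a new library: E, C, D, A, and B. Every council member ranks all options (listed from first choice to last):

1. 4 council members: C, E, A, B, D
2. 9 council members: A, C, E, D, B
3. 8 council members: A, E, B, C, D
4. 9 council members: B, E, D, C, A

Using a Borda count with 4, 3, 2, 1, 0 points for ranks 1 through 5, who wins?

E

E: 4·3 + 9·2 + 8·3 + 9·3 = 81
C: 4·4 + 9·3 + 8·1 + 9·1 = 60
D: 4·0 + 9·1 + 8·0 + 9·2 = 27
A: 4·2 + 9·4 + 8·4 + 9·0 = 76
B: 4·1 + 9·0 + 8·2 + 9·4 = 56
E has the highest Borda score (81).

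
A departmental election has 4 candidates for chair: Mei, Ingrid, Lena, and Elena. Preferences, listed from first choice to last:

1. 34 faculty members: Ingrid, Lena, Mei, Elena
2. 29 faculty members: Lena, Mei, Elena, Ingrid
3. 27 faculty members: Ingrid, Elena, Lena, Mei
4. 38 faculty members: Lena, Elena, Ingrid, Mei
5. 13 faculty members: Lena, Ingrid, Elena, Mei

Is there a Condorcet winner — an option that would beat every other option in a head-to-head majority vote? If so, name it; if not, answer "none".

Lena vs Mei: 141–0 for Lena.
Lena vs Ingrid: 80–61 for Lena.
Lena vs Elena: 114–27 for Lena.
Lena beats every other option head-to-head.

Lena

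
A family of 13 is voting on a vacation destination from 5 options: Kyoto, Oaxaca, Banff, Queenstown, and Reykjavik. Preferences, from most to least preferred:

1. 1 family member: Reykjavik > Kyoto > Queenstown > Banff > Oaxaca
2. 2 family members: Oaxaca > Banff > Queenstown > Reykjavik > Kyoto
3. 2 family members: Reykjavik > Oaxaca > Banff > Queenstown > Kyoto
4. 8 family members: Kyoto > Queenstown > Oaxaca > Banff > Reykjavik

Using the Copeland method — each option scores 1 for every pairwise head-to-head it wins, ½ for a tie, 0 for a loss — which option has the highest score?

Kyoto

Kyoto: beats Oaxaca, Banff, Queenstown, and Reykjavik → score 4.
Oaxaca: beats Banff and Reykjavik; loses to Kyoto and Queenstown → score 2.
Banff: beats Reykjavik; loses to Kyoto, Oaxaca, and Queenstown → score 1.
Queenstown: beats Oaxaca, Banff, and Reykjavik; loses to Kyoto → score 3.
Reykjavik: loses to Kyoto, Oaxaca, Banff, and Queenstown → score 0.
Kyoto has the best pairwise record.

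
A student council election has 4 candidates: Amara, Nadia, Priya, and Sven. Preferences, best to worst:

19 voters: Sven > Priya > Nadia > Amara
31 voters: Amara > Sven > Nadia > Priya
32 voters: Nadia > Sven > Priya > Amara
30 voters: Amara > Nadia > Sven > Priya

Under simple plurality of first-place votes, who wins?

Amara

First-place votes: Amara 61, Nadia 32, Priya 0, Sven 19.
Amara has the most first-place votes.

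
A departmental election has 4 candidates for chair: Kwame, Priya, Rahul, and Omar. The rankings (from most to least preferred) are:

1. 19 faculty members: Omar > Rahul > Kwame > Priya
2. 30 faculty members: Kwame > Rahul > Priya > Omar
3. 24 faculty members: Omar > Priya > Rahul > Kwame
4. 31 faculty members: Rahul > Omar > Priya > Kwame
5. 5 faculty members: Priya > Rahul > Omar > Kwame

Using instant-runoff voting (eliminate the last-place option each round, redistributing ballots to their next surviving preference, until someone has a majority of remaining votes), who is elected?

Round 1: Kwame 30, Priya 5, Rahul 31, Omar 43. Eliminate Priya.
Round 2: Kwame 30, Rahul 36, Omar 43. Eliminate Kwame.
Round 3: Rahul 66, Omar 43. Rahul has a majority.

Rahul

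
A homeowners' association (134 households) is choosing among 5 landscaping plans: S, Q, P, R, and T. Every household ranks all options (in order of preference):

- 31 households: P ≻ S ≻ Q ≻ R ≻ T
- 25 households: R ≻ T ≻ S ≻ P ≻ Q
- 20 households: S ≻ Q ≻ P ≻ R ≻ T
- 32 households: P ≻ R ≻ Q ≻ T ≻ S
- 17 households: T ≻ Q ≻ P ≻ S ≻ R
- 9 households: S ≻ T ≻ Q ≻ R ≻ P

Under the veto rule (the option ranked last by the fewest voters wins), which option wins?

Last-place votes: S 32, Q 25, P 9, R 17, T 51.
P is ranked last by the fewest voters, so P wins.

P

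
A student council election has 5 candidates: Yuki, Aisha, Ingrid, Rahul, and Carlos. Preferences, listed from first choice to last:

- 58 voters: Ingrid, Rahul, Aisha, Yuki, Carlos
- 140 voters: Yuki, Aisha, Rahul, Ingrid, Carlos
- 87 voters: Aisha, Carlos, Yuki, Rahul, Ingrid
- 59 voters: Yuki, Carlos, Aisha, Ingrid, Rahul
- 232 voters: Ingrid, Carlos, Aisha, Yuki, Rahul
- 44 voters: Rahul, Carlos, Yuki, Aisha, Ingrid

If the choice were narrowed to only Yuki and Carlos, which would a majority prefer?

Carlos

Voters preferring Yuki to Carlos: 257; preferring Carlos to Yuki: 363.
Carlos wins the head-to-head.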